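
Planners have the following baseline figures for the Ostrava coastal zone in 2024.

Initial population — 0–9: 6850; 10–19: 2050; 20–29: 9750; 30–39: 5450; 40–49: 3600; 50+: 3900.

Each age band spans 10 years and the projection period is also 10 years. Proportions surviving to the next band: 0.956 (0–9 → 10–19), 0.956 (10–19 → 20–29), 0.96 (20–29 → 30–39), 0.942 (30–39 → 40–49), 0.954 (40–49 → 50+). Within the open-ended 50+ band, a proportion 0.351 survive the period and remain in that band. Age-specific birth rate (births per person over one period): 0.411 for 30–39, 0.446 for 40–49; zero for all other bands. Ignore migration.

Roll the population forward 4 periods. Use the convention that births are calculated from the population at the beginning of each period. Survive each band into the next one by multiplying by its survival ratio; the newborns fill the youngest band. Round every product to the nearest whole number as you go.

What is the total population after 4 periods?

27860

After projecting period 1:
Births: 5450 × 0.411 = 2240  |  3600 × 0.446 = 1606 → 3846
10–19: 6850 × 0.956 = 6549
20–29: 2050 × 0.956 = 1960
30–39: 9750 × 0.96 = 9360
40–49: 5450 × 0.942 = 5134
50+: 3600 × 0.954 + 3900 × 0.351 = 3434 + 1369 = 4803
→ [3846, 6549, 1960, 9360, 5134, 4803]
After projecting period 2:
Births: 9360 × 0.411 = 3847  |  5134 × 0.446 = 2290 → 6137
10–19: 3846 × 0.956 = 3677
20–29: 6549 × 0.956 = 6261
30–39: 1960 × 0.96 = 1882
40–49: 9360 × 0.942 = 8817
50+: 5134 × 0.954 + 4803 × 0.351 = 4898 + 1686 = 6584
→ [6137, 3677, 6261, 1882, 8817, 6584]
After projecting period 3:
Births: 1882 × 0.411 = 774  |  8817 × 0.446 = 3932 → 4706
10–19: 6137 × 0.956 = 5867
20–29: 3677 × 0.956 = 3515
30–39: 6261 × 0.96 = 6011
40–49: 1882 × 0.942 = 1773
50+: 8817 × 0.954 + 6584 × 0.351 = 8411 + 2311 = 10722
→ [4706, 5867, 3515, 6011, 1773, 10722]
After projecting period 4:
Births: 6011 × 0.411 = 2471  |  1773 × 0.446 = 791 → 3262
10–19: 4706 × 0.956 = 4499
20–29: 5867 × 0.956 = 5609
30–39: 3515 × 0.96 = 3374
40–49: 6011 × 0.942 = 5662
50+: 1773 × 0.954 + 10722 × 0.351 = 1691 + 3763 = 5454
→ [3262, 4499, 5609, 3374, 5662, 5454]
Total after period 4: 3262 + 4499 + 5609 + 3374 + 5662 + 5454 = 27860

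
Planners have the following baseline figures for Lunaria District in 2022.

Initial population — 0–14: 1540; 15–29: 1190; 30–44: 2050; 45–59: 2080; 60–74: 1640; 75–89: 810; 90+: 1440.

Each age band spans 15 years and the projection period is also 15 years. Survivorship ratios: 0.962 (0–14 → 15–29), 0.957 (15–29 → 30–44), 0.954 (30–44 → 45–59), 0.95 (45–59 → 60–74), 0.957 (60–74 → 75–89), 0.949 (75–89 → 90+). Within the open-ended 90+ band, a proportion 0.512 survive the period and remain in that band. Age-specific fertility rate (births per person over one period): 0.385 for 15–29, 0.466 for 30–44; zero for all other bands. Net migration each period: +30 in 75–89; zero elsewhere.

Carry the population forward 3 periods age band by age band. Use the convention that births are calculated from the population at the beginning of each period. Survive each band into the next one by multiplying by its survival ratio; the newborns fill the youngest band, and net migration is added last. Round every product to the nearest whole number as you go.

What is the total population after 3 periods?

Call the groups 1 to 7, youngest first.
After projecting period 1:
Births: 1190 × 0.385 = 458  |  2050 × 0.466 = 955 → total 1413
Group 2: 1540 × 0.962 = 1481
Group 3: 1190 × 0.957 = 1139
Group 4: 2050 × 0.954 = 1956
Group 5: 2080 × 0.95 = 1976
Group 6: 1640 × 0.957 = 1569
Group 7: 810 × 0.949 + 1440 × 0.512 = 769 + 737 = 1506
Net migration: Group 6 + 30 → 1599
→ [1413, 1481, 1139, 1956, 1976, 1599, 1506]
After projecting period 2:
Births: 1481 × 0.385 = 570  |  1139 × 0.466 = 531 → total 1101
Group 2: 1413 × 0.962 = 1359
Group 3: 1481 × 0.957 = 1417
Group 4: 1139 × 0.954 = 1087
Group 5: 1956 × 0.95 = 1858
Group 6: 1976 × 0.957 = 1891
Group 7: 1599 × 0.949 + 1506 × 0.512 = 1517 + 771 = 2288
Net migration: Group 6 + 30 → 1921
→ [1101, 1359, 1417, 1087, 1858, 1921, 2288]
After projecting period 3:
Births: 1359 × 0.385 = 523  |  1417 × 0.466 = 660 → total 1183
Group 2: 1101 × 0.962 = 1059
Group 3: 1359 × 0.957 = 1301
Group 4: 1417 × 0.954 = 1352
Group 5: 1087 × 0.95 = 1033
Group 6: 1858 × 0.957 = 1778
Group 7: 1921 × 0.949 + 2288 × 0.512 = 1823 + 1171 = 2994
Net migration: Group 6 + 30 → 1808
→ [1183, 1059, 1301, 1352, 1033, 1808, 2994]
Total after period 3: 1183 + 1059 + 1301 + 1352 + 1033 + 1808 + 2994 = 10730

10730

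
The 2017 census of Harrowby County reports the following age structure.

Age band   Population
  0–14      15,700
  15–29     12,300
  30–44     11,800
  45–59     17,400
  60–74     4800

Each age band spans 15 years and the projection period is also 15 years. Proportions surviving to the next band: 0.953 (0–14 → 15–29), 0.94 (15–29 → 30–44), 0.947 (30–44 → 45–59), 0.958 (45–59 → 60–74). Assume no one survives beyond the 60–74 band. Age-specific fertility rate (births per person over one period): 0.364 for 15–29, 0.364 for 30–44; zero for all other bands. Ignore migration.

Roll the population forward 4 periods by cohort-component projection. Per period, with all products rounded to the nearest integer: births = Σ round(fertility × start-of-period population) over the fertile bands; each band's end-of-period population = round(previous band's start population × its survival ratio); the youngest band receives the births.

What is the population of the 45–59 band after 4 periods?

7442

Period 1.
Births: 12300 × 0.364 = 4477, 11800 × 0.364 = 4295 → 8772
15–29: 15700 × 0.953 = 14962
30–44: 12300 × 0.94 = 11562
45–59: 11800 × 0.947 = 11175
60–74: 17400 × 0.958 = 16669
Giving 8772 / 14962 / 11562 / 11175 / 16669.
Period 2.
Births: 14962 × 0.364 = 5446, 11562 × 0.364 = 4209 → 9655
15–29: 8772 × 0.953 = 8360
30–44: 14962 × 0.94 = 14064
45–59: 11562 × 0.947 = 10949
60–74: 11175 × 0.958 = 10706
Giving 9655 / 8360 / 14064 / 10949 / 10706.
Period 3.
Births: 8360 × 0.364 = 3043, 14064 × 0.364 = 5119 → 8162
15–29: 9655 × 0.953 = 9201
30–44: 8360 × 0.94 = 7858
45–59: 14064 × 0.947 = 13319
60–74: 10949 × 0.958 = 10489
Giving 8162 / 9201 / 7858 / 13319 / 10489.
Period 4.
Births: 9201 × 0.364 = 3349, 7858 × 0.364 = 2860 → 6209
15–29: 8162 × 0.953 = 7778
30–44: 9201 × 0.94 = 8649
45–59: 7858 × 0.947 = 7442
60–74: 13319 × 0.958 = 12760
Giving 6209 / 7778 / 8649 / 7442 / 12760.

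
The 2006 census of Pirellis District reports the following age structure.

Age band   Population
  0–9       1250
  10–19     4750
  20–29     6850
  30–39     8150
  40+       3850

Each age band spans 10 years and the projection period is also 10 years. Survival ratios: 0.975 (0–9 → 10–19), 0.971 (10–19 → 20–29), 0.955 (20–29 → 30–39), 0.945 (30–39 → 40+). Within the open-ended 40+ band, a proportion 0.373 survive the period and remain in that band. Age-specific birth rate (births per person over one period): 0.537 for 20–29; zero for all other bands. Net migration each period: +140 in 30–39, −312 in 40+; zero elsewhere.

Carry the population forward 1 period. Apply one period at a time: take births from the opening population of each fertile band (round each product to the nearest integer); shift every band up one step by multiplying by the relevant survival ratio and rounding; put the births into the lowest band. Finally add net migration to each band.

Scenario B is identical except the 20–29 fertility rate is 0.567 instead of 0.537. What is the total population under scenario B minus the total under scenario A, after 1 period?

206

(Bands numbered youngest = 1 to oldest = 5.)
After projecting period 1:
Births: 6850 * 0.537 = 3678
Band 2: 1250 * 0.975 = 1219
Band 3: 4750 * 0.971 = 4612
Band 4: 6850 * 0.955 = 6542
Band 5: 8150 * 0.945 + 3850 * 0.373 = 7702 + 1436 = 9138
Net migration: Band 4 + 140 → 6682; Band 5 − 312 → 8826
Giving 3678 / 1219 / 4612 / 6682 / 8826.
Scenario A total after 1 period: 25017
Scenario B projection —
After projecting period 1:
Births: 6850 * 0.567 = 3884
Band 2: 1250 * 0.975 = 1219
Band 3: 4750 * 0.971 = 4612
Band 4: 6850 * 0.955 = 6542
Band 5: 8150 * 0.945 + 3850 * 0.373 = 7702 + 1436 = 9138
Net migration: Band 4 + 140 → 6682; Band 5 − 312 → 8826
Giving 3884 / 1219 / 4612 / 6682 / 8826.
Scenario B total after 1 period: 25223
Difference B − A = 25223 − 25017 = 206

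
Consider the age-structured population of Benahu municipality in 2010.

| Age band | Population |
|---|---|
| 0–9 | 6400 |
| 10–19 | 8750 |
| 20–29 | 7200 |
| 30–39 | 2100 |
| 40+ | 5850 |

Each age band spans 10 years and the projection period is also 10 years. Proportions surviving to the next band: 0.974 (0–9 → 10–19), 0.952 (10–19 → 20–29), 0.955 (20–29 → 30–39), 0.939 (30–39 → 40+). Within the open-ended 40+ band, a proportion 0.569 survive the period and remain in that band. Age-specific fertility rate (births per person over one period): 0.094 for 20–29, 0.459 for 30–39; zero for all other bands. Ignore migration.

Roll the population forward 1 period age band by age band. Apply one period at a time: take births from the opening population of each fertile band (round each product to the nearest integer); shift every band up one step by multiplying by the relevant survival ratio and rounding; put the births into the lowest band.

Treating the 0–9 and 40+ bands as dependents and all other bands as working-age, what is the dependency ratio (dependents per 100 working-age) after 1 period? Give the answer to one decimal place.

32.4

Let band 1 be 0–9 through band 5 = 40+.
Period 1.
Births: 7200 × 0.094 = 677 ; 2100 × 0.459 = 964 → 1641
Band 2: 6400 × 0.974 = 6234
Band 3: 8750 × 0.952 = 8330
Band 4: 7200 × 0.955 = 6876
Band 5: 2100 × 0.939 + 5850 × 0.569 = 1972 + 3329 = 5301
Population now: 0–9=1641, 10–19=6234, 20–29=8330, 30–39=6876, 40+=5301
Dependents (band 0–9 + band 40+) = 1641 + 5301 = 6942; working-age = 21440; ratio = 6942/21440 × 100 = 32.4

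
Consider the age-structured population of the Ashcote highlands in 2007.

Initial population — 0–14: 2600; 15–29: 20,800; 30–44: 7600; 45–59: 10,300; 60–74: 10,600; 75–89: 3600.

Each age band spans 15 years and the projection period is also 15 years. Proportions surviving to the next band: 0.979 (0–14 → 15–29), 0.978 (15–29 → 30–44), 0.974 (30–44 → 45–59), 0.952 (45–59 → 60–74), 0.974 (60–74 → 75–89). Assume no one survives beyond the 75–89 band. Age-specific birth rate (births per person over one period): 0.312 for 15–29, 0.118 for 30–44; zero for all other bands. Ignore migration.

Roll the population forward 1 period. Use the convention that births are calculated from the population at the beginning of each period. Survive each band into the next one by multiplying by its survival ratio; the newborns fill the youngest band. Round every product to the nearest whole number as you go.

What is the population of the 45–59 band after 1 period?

(Groups numbered youngest = 1 to oldest = 6.)
Period 1:
Births: 20800 × 0.312 = 6490 ; 7600 × 0.118 = 897 ⇒ total 7387
Group 2: 2600 × 0.979 = 2545
Group 3: 20800 × 0.978 = 20342
Group 4: 7600 × 0.974 = 7402
Group 5: 10300 × 0.952 = 9806
Group 6: 10600 × 0.974 = 10324
Population now: 0–14=7387, 15–29=2545, 30–44=20342, 45–59=7402, 60–74=9806, 75–89=10324

7402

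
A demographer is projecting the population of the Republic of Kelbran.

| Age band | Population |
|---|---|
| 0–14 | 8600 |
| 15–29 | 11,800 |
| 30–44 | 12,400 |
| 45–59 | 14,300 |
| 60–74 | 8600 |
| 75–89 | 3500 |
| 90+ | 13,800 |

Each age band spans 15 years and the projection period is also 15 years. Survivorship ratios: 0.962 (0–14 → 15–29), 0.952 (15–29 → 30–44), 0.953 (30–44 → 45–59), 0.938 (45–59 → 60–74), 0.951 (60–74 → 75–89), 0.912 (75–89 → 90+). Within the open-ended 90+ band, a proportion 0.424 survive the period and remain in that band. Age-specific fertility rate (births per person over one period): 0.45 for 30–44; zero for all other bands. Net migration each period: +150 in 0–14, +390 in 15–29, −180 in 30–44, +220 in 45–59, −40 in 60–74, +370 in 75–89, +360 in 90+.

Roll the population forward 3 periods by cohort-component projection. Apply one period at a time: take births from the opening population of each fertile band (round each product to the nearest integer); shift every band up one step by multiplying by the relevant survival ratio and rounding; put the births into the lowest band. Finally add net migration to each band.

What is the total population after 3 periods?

61008

Let group 1 be 0–14 through group 7 = 90+.
[period 1]
Births: 12400 × 0.45 = 5580
Group 2: 8600 × 0.962 = 8273
Group 3: 11800 × 0.952 = 11234
Group 4: 12400 × 0.953 = 11817
Group 5: 14300 × 0.938 = 13413
Group 6: 8600 × 0.951 = 8179
Group 7: 3500 × 0.912 + 13800 × 0.424 = 3192 + 5851 = 9043
Net migration: Group 1 + 150 → 5730; Group 2 + 390 → 8663; Group 3 − 180 → 11054; Group 4 + 220 → 12037; Group 5 − 40 → 13373; Group 6 + 370 → 8549; Group 7 + 360 → 9403
Population now: 0–14=5730, 15–29=8663, 30–44=11054, 45–59=12037, 60–74=13373, 75–89=8549, 90+=9403
[period 2]
Births: 11054 × 0.45 = 4974
Group 2: 5730 × 0.962 = 5512
Group 3: 8663 × 0.952 = 8247
Group 4: 11054 × 0.953 = 10534
Group 5: 12037 × 0.938 = 11291
Group 6: 13373 × 0.951 = 12718
Group 7: 8549 × 0.912 + 9403 × 0.424 = 7797 + 3987 = 11784
Net migration: Group 1 + 150 → 5124; Group 2 + 390 → 5902; Group 3 − 180 → 8067; Group 4 + 220 → 10754; Group 5 − 40 → 11251; Group 6 + 370 → 13088; Group 7 + 360 → 12144
Population now: 0–14=5124, 15–29=5902, 30–44=8067, 45–59=10754, 60–74=11251, 75–89=13088, 90+=12144
[period 3]
Births: 8067 × 0.45 = 3630
Group 2: 5124 × 0.962 = 4929
Group 3: 5902 × 0.952 = 5619
Group 4: 8067 × 0.953 = 7688
Group 5: 10754 × 0.938 = 10087
Group 6: 11251 × 0.951 = 10700
Group 7: 13088 × 0.912 + 12144 × 0.424 = 11936 + 5149 = 17085
Net migration: Group 1 + 150 → 3780; Group 2 + 390 → 5319; Group 3 − 180 → 5439; Group 4 + 220 → 7908; Group 5 − 40 → 10047; Group 6 + 370 → 11070; Group 7 + 360 → 17445
Population now: 0–14=3780, 15–29=5319, 30–44=5439, 45–59=7908, 60–74=10047, 75–89=11070, 90+=17445
Total after period 3: 3780 + 5319 + 5439 + 7908 + 10047 + 11070 + 17445 = 61008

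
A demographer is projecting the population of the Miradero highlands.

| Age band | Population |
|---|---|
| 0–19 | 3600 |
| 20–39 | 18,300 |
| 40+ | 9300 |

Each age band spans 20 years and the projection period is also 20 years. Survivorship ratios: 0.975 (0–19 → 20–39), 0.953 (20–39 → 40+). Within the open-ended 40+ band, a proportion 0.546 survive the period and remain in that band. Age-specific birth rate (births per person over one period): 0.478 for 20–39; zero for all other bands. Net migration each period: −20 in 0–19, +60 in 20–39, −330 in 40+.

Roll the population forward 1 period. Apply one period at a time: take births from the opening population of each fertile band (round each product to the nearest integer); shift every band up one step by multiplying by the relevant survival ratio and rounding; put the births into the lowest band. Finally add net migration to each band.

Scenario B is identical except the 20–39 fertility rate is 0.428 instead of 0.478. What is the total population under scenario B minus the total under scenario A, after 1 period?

After projecting period 1:
Births: 18300 × 0.478 = 8747
20–39: 3600 × 0.975 = 3510
40+: 18300 × 0.953 + 9300 × 0.546 = 17440 + 5078 = 22518
Net migration: 0–19 − 20 → 8727; 20–39 + 60 → 3570; 40+ − 330 → 22188
End of period: [8727, 3570, 22188]
Scenario A total after 1 period: 34485
Scenario B projection —
After projecting period 1:
Births: 18300 × 0.428 = 7832
20–39: 3600 × 0.975 = 3510
40+: 18300 × 0.953 + 9300 × 0.546 = 17440 + 5078 = 22518
Net migration: 0–19 − 20 → 7812; 20–39 + 60 → 3570; 40+ − 330 → 22188
End of period: [7812, 3570, 22188]
Scenario B total after 1 period: 33570
Difference B − A = 33570 − 34485 = -915

-915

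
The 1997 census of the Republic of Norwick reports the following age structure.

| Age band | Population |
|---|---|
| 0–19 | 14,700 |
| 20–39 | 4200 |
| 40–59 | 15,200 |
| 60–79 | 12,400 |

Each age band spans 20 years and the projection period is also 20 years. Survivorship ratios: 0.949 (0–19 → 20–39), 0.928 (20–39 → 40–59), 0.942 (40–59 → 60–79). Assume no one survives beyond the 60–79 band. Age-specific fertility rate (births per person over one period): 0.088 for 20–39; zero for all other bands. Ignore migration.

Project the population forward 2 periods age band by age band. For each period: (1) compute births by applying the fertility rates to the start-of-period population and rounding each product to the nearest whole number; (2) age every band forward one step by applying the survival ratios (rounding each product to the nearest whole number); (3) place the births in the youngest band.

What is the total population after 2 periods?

Call the bands 1 to 4, youngest first.
Period 1.
Births: 4200 × 0.088 = 370
Band 2: 14700 × 0.949 = 13950
Band 3: 4200 × 0.928 = 3898
Band 4: 15200 × 0.942 = 14318
Population now: 0–19=370, 20–39=13950, 40–59=3898, 60–79=14318
Period 2.
Births: 13950 × 0.088 = 1228
Band 2: 370 × 0.949 = 351
Band 3: 13950 × 0.928 = 12946
Band 4: 3898 × 0.942 = 3672
Population now: 0–19=1228, 20–39=351, 40–59=12946, 60–79=3672
Total after period 2: 1228 + 351 + 12946 + 3672 = 18197

18197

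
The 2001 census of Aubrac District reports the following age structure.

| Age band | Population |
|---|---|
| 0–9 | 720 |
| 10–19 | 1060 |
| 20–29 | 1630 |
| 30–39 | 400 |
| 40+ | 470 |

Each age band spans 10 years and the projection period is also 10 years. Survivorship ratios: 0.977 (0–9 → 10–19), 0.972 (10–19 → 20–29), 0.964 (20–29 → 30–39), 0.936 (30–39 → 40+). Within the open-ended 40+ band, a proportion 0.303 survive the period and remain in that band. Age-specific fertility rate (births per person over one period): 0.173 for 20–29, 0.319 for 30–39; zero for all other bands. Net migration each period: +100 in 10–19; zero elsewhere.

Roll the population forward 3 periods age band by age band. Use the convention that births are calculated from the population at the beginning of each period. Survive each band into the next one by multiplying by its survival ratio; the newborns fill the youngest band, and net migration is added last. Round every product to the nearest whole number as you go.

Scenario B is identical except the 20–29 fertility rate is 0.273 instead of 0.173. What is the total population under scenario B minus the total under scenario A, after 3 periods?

After projecting period 1:
Births: 1630 × 0.173 = 282 ; 400 × 0.319 = 128 ⇒ total 410
10–19: 720 × 0.977 = 703
20–29: 1060 × 0.972 = 1030
30–39: 1630 × 0.964 = 1571
40+: 400 × 0.936 + 470 × 0.303 = 374 + 142 = 516
Net migration: 10–19 + 100 → 803
Giving 410 / 803 / 1030 / 1571 / 516.
After projecting period 2:
Births: 1030 × 0.173 = 178 ; 1571 × 0.319 = 501 ⇒ total 679
10–19: 410 × 0.977 = 401
20–29: 803 × 0.972 = 781
30–39: 1030 × 0.964 = 993
40+: 1571 × 0.936 + 516 × 0.303 = 1470 + 156 = 1626
Net migration: 10–19 + 100 → 501
Giving 679 / 501 / 781 / 993 / 1626.
After projecting period 3:
Births: 781 × 0.173 = 135 ; 993 × 0.319 = 317 ⇒ total 452
10–19: 679 × 0.977 = 663
20–29: 501 × 0.972 = 487
30–39: 781 × 0.964 = 753
40+: 993 × 0.936 + 1626 × 0.303 = 929 + 493 = 1422
Net migration: 10–19 + 100 → 763
Giving 452 / 763 / 487 / 753 / 1422.
Scenario A total after 3 periods: 3877
Scenario B projection —
After projecting period 1:
Births: 1630 × 0.273 = 445 ; 400 × 0.319 = 128 ⇒ total 573
10–19: 720 × 0.977 = 703
20–29: 1060 × 0.972 = 1030
30–39: 1630 × 0.964 = 1571
40+: 400 × 0.936 + 470 × 0.303 = 374 + 142 = 516
Net migration: 10–19 + 100 → 803
Giving 573 / 803 / 1030 / 1571 / 516.
After projecting period 2:
Births: 1030 × 0.273 = 281 ; 1571 × 0.319 = 501 ⇒ total 782
10–19: 573 × 0.977 = 560
20–29: 803 × 0.972 = 781
30–39: 1030 × 0.964 = 993
40+: 1571 × 0.936 + 516 × 0.303 = 1470 + 156 = 1626
Net migration: 10–19 + 100 → 660
Giving 782 / 660 / 781 / 993 / 1626.
After projecting period 3:
Births: 781 × 0.273 = 213 ; 993 × 0.319 = 317 ⇒ total 530
10–19: 782 × 0.977 = 764
20–29: 660 × 0.972 = 642
30–39: 781 × 0.964 = 753
40+: 993 × 0.936 + 1626 × 0.303 = 929 + 493 = 1422
Net migration: 10–19 + 100 → 864
Giving 530 / 864 / 642 / 753 / 1422.
Scenario B total after 3 periods: 4211
Difference B − A = 4211 − 3877 = 334

334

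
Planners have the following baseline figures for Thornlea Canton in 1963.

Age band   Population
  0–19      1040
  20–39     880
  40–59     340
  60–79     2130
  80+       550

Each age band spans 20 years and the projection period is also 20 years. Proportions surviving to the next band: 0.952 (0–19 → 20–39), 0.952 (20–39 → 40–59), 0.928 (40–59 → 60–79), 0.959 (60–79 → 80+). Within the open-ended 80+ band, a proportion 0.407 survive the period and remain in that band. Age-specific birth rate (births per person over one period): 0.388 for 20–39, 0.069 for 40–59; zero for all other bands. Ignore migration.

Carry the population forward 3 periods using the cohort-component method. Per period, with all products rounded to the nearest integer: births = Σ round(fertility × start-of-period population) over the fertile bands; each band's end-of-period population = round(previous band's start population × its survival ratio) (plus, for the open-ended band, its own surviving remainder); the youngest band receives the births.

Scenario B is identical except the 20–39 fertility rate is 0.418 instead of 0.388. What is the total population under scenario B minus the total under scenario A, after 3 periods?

72

Call the bands 1 to 5, youngest first.
After projecting period 1:
Births: 880 × 0.388 = 341  |  340 × 0.069 = 23 → 364
Band 2: 1040 × 0.952 = 990
Band 3: 880 × 0.952 = 838
Band 4: 340 × 0.928 = 316
Band 5: 2130 × 0.959 + 550 × 0.407 = 2043 + 224 = 2267
Population now: 0–19=364, 20–39=990, 40–59=838, 60–79=316, 80+=2267
After projecting period 2:
Births: 990 × 0.388 = 384  |  838 × 0.069 = 58 → 442
Band 2: 364 × 0.952 = 347
Band 3: 990 × 0.952 = 942
Band 4: 838 × 0.928 = 778
Band 5: 316 × 0.959 + 2267 × 0.407 = 303 + 923 = 1226
Population now: 0–19=442, 20–39=347, 40–59=942, 60–79=778, 80+=1226
After projecting period 3:
Births: 347 × 0.388 = 135  |  942 × 0.069 = 65 → 200
Band 2: 442 × 0.952 = 421
Band 3: 347 × 0.952 = 330
Band 4: 942 × 0.928 = 874
Band 5: 778 × 0.959 + 1226 × 0.407 = 746 + 499 = 1245
Population now: 0–19=200, 20–39=421, 40–59=330, 60–79=874, 80+=1245
Scenario A total after 3 periods: 3070
Scenario B projection —
After projecting period 1:
Births: 880 × 0.418 = 368  |  340 × 0.069 = 23 → 391
Band 2: 1040 × 0.952 = 990
Band 3: 880 × 0.952 = 838
Band 4: 340 × 0.928 = 316
Band 5: 2130 × 0.959 + 550 × 0.407 = 2043 + 224 = 2267
Population now: 0–19=391, 20–39=990, 40–59=838, 60–79=316, 80+=2267
After projecting period 2:
Births: 990 × 0.418 = 414  |  838 × 0.069 = 58 → 472
Band 2: 391 × 0.952 = 372
Band 3: 990 × 0.952 = 942
Band 4: 838 × 0.928 = 778
Band 5: 316 × 0.959 + 2267 × 0.407 = 303 + 923 = 1226
Population now: 0–19=472, 20–39=372, 40–59=942, 60–79=778, 80+=1226
After projecting period 3:
Births: 372 × 0.418 = 155  |  942 × 0.069 = 65 → 220
Band 2: 472 × 0.952 = 449
Band 3: 372 × 0.952 = 354
Band 4: 942 × 0.928 = 874
Band 5: 778 × 0.959 + 1226 × 0.407 = 746 + 499 = 1245
Population now: 0–19=220, 20–39=449, 40–59=354, 60–79=874, 80+=1245
Scenario B total after 3 periods: 3142
Difference B − A = 3142 − 3070 = 72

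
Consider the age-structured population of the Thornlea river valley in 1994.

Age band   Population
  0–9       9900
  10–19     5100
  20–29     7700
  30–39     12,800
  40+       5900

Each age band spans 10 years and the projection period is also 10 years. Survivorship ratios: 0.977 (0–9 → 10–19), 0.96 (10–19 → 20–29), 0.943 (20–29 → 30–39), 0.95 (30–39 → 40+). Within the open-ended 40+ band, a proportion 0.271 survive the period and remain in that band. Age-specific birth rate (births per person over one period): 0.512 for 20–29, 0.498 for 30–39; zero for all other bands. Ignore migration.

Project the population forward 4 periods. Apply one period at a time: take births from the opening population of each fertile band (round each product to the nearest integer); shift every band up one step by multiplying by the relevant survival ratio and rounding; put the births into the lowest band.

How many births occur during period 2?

Numbering the bands 1..5 from youngest to oldest:
After projecting period 1:
Births: 7700 * 0.512 = 3942, 12800 * 0.498 = 6374 — total 10316
Band 2: 9900 * 0.977 = 9672
Band 3: 5100 * 0.96 = 4896
Band 4: 7700 * 0.943 = 7261
Band 5: 12800 * 0.95 + 5900 * 0.271 = 12160 + 1599 = 13759
End of period: [10316, 9672, 4896, 7261, 13759]
After projecting period 2:
Births: 4896 * 0.512 = 2507, 7261 * 0.498 = 3616 — total 6123
Band 2: 10316 * 0.977 = 10079
Band 3: 9672 * 0.96 = 9285
Band 4: 4896 * 0.943 = 4617
Band 5: 7261 * 0.95 + 13759 * 0.271 = 6898 + 3729 = 10627
End of period: [6123, 10079, 9285, 4617, 10627]

6123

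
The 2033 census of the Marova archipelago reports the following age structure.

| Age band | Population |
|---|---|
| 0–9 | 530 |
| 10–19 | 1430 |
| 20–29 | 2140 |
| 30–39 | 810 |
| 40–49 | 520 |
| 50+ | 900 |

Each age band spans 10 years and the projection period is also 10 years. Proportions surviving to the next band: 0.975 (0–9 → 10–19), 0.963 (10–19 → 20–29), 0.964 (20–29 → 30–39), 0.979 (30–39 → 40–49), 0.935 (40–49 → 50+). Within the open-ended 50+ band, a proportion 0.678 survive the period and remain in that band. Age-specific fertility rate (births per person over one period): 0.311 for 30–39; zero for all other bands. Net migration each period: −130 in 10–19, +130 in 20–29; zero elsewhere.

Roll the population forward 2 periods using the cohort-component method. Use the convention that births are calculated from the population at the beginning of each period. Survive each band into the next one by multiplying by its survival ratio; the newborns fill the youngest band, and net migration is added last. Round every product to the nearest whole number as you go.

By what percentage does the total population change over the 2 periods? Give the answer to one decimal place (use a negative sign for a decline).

-1.8

Period 1:
Births: 810 × 0.311 = 252
10–19: 530 × 0.975 = 517
20–29: 1430 × 0.963 = 1377
30–39: 2140 × 0.964 = 2063
40–49: 810 × 0.979 = 793
50+: 520 × 0.935 + 900 × 0.678 = 486 + 610 = 1096
Net migration: 10–19 − 130 → 387; 20–29 + 130 → 1507
→ [252, 387, 1507, 2063, 793, 1096]
Period 2:
Births: 2063 × 0.311 = 642
10–19: 252 × 0.975 = 246
20–29: 387 × 0.963 = 373
30–39: 1507 × 0.964 = 1453
40–49: 2063 × 0.979 = 2020
50+: 793 × 0.935 + 1096 × 0.678 = 741 + 743 = 1484
Net migration: 10–19 − 130 → 116; 20–29 + 130 → 503
→ [642, 116, 503, 1453, 2020, 1484]
Total: 6330 → 6218; change = -112; percentage change = -1.8%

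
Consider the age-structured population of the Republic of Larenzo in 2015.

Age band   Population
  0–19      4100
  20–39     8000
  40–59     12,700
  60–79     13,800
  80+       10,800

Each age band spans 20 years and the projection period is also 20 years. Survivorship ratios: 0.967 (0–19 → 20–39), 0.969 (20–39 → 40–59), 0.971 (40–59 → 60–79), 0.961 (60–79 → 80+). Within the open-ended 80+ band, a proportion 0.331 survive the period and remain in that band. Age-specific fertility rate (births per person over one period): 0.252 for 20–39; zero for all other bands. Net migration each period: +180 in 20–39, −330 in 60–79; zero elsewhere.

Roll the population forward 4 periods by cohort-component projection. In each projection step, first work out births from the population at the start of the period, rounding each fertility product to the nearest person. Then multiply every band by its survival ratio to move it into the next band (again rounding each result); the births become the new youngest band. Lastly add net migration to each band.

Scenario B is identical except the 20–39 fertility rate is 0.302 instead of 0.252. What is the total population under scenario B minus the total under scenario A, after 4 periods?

894

Period 1.
Births: 8000 × 0.252 = 2016
20–39: 4100 × 0.967 = 3965
40–59: 8000 × 0.969 = 7752
60–79: 12700 × 0.971 = 12332
80+: 13800 × 0.961 + 10800 × 0.331 = 13262 + 3575 = 16837
Net migration: 20–39 + 180 → 4145; 60–79 − 330 → 12002
Population now: 0–19=2016, 20–39=4145, 40–59=7752, 60–79=12002, 80+=16837
Period 2.
Births: 4145 × 0.252 = 1045
20–39: 2016 × 0.967 = 1949
40–59: 4145 × 0.969 = 4017
60–79: 7752 × 0.971 = 7527
80+: 12002 × 0.961 + 16837 × 0.331 = 11534 + 5573 = 17107
Net migration: 20–39 + 180 → 2129; 60–79 − 330 → 7197
Population now: 0–19=1045, 20–39=2129, 40–59=4017, 60–79=7197, 80+=17107
Period 3.
Births: 2129 × 0.252 = 537
20–39: 1045 × 0.967 = 1011
40–59: 2129 × 0.969 = 2063
60–79: 4017 × 0.971 = 3901
80+: 7197 × 0.961 + 17107 × 0.331 = 6916 + 5662 = 12578
Net migration: 20–39 + 180 → 1191; 60–79 − 330 → 3571
Population now: 0–19=537, 20–39=1191, 40–59=2063, 60–79=3571, 80+=12578
Period 4.
Births: 1191 × 0.252 = 300
20–39: 537 × 0.967 = 519
40–59: 1191 × 0.969 = 1154
60–79: 2063 × 0.971 = 2003
80+: 3571 × 0.961 + 12578 × 0.331 = 3432 + 4163 = 7595
Net migration: 20–39 + 180 → 699; 60–79 − 330 → 1673
Population now: 0–19=300, 20–39=699, 40–59=1154, 60–79=1673, 80+=7595
Scenario A total after 4 periods: 11421
Scenario B projection —
Period 1.
Births: 8000 × 0.302 = 2416
20–39: 4100 × 0.967 = 3965
40–59: 8000 × 0.969 = 7752
60–79: 12700 × 0.971 = 12332
80+: 13800 × 0.961 + 10800 × 0.331 = 13262 + 3575 = 16837
Net migration: 20–39 + 180 → 4145; 60–79 − 330 → 12002
Population now: 0–19=2416, 20–39=4145, 40–59=7752, 60–79=12002, 80+=16837
Period 2.
Births: 4145 × 0.302 = 1252
20–39: 2416 × 0.967 = 2336
40–59: 4145 × 0.969 = 4017
60–79: 7752 × 0.971 = 7527
80+: 12002 × 0.961 + 16837 × 0.331 = 11534 + 5573 = 17107
Net migration: 20–39 + 180 → 2516; 60–79 − 330 → 7197
Population now: 0–19=1252, 20–39=2516, 40–59=4017, 60–79=7197, 80+=17107
Period 3.
Births: 2516 × 0.302 = 760
20–39: 1252 × 0.967 = 1211
40–59: 2516 × 0.969 = 2438
60–79: 4017 × 0.971 = 3901
80+: 7197 × 0.961 + 17107 × 0.331 = 6916 + 5662 = 12578
Net migration: 20–39 + 180 → 1391; 60–79 − 330 → 3571
Population now: 0–19=760, 20–39=1391, 40–59=2438, 60–79=3571, 80+=12578
Period 4.
Births: 1391 × 0.302 = 420
20–39: 760 × 0.967 = 735
40–59: 1391 × 0.969 = 1348
60–79: 2438 × 0.971 = 2367
80+: 3571 × 0.961 + 12578 × 0.331 = 3432 + 4163 = 7595
Net migration: 20–39 + 180 → 915; 60–79 − 330 → 2037
Population now: 0–19=420, 20–39=915, 40–59=1348, 60–79=2037, 80+=7595
Scenario B total after 4 periods: 12315
Difference B − A = 12315 − 11421 = 894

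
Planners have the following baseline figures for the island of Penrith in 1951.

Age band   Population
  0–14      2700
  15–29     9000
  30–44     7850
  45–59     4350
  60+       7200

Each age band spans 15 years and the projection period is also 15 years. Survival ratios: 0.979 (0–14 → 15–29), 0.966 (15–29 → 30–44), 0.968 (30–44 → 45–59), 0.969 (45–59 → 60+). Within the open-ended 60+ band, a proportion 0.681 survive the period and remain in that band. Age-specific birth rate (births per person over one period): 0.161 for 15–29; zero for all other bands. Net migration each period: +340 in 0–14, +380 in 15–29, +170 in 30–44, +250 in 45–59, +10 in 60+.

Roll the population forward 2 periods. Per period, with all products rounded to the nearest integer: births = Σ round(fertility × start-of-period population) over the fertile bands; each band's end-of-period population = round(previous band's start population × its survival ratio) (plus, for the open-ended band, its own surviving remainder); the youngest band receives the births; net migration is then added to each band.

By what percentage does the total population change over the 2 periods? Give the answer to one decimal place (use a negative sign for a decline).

Call the groups 1 to 5, youngest first.
Period 1:
Births: 9000 × 0.161 = 1449
Group 2: 2700 × 0.979 = 2643
Group 3: 9000 × 0.966 = 8694
Group 4: 7850 × 0.968 = 7599
Group 5: 4350 × 0.969 + 7200 × 0.681 = 4215 + 4903 = 9118
Net migration: Group 1 + 340 → 1789; Group 2 + 380 → 3023; Group 3 + 170 → 8864; Group 4 + 250 → 7849; Group 5 + 10 → 9128
End of period: [1789, 3023, 8864, 7849, 9128]
Period 2:
Births: 3023 × 0.161 = 487
Group 2: 1789 × 0.979 = 1751
Group 3: 3023 × 0.966 = 2920
Group 4: 8864 × 0.968 = 8580
Group 5: 7849 × 0.969 + 9128 × 0.681 = 7606 + 6216 = 13822
Net migration: Group 1 + 340 → 827; Group 2 + 380 → 2131; Group 3 + 170 → 3090; Group 4 + 250 → 8830; Group 5 + 10 → 13832
End of period: [827, 2131, 3090, 8830, 13832]
Total: 31100 → 28710; change = -2390; percentage change = -7.7%

-7.7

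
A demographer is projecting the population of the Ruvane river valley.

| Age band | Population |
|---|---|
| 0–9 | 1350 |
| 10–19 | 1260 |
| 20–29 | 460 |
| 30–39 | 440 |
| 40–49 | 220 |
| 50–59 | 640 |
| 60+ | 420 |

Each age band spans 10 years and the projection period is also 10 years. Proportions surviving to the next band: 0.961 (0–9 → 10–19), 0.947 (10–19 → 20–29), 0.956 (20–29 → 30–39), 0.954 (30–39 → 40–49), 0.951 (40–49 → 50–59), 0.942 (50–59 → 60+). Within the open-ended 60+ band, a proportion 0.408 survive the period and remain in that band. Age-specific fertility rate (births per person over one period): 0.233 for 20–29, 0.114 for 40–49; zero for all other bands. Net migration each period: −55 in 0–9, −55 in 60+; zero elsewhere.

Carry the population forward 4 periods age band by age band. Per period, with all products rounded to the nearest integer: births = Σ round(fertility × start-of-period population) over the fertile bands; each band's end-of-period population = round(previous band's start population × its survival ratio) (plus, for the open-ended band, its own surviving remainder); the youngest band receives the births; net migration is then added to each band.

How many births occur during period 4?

140

Numbering the groups 1..7 from youngest to oldest:
Period 1:
Births: 460 * 0.233 = 107 ; 220 * 0.114 = 25 ⇒ total 132
Group 2: 1350 * 0.961 = 1297
Group 3: 1260 * 0.947 = 1193
Group 4: 460 * 0.956 = 440
Group 5: 440 * 0.954 = 420
Group 6: 220 * 0.951 = 209
Group 7: 640 * 0.942 + 420 * 0.408 = 603 + 171 = 774
Net migration: Group 1 − 55 → 77; Group 7 − 55 → 719
Giving 77 / 1297 / 1193 / 440 / 420 / 209 / 719.
Period 2:
Births: 1193 * 0.233 = 278 ; 420 * 0.114 = 48 ⇒ total 326
Group 2: 77 * 0.961 = 74
Group 3: 1297 * 0.947 = 1228
Group 4: 1193 * 0.956 = 1141
Group 5: 440 * 0.954 = 420
Group 6: 420 * 0.951 = 399
Group 7: 209 * 0.942 + 719 * 0.408 = 197 + 293 = 490
Net migration: Group 1 − 55 → 271; Group 7 − 55 → 435
Giving 271 / 74 / 1228 / 1141 / 420 / 399 / 435.
Period 3:
Births: 1228 * 0.233 = 286 ; 420 * 0.114 = 48 ⇒ total 334
Group 2: 271 * 0.961 = 260
Group 3: 74 * 0.947 = 70
Group 4: 1228 * 0.956 = 1174
Group 5: 1141 * 0.954 = 1089
Group 6: 420 * 0.951 = 399
Group 7: 399 * 0.942 + 435 * 0.408 = 376 + 177 = 553
Net migration: Group 1 − 55 → 279; Group 7 − 55 → 498
Giving 279 / 260 / 70 / 1174 / 1089 / 399 / 498.
Period 4:
Births: 70 * 0.233 = 16 ; 1089 * 0.114 = 124 ⇒ total 140
Group 2: 279 * 0.961 = 268
Group 3: 260 * 0.947 = 246
Group 4: 70 * 0.956 = 67
Group 5: 1174 * 0.954 = 1120
Group 6: 1089 * 0.951 = 1036
Group 7: 399 * 0.942 + 498 * 0.408 = 376 + 203 = 579
Net migration: Group 1 − 55 → 85; Group 7 − 55 → 524
Giving 85 / 268 / 246 / 67 / 1120 / 1036 / 524.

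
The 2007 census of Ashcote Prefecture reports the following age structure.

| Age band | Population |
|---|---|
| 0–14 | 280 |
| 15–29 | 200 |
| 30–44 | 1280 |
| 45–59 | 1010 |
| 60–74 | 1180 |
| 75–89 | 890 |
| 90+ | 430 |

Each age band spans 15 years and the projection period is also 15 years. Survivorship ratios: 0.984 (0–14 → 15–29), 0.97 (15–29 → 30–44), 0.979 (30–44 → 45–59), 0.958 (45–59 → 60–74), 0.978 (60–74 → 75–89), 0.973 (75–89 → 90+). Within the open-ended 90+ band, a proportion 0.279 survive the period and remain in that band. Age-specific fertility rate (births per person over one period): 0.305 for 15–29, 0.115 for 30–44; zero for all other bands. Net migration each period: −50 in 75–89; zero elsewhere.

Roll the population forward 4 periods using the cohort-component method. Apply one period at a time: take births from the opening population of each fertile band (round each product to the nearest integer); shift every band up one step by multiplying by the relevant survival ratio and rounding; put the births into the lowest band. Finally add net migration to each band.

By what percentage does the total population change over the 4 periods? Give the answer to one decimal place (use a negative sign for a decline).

— Period 1 —
Births: 200 × 0.305 = 61, 1280 × 0.115 = 147 → total 208
15–29: 280 × 0.984 = 276
30–44: 200 × 0.97 = 194
45–59: 1280 × 0.979 = 1253
60–74: 1010 × 0.958 = 968
75–89: 1180 × 0.978 = 1154
90+: 890 × 0.973 + 430 × 0.279 = 866 + 120 = 986
Net migration: 75–89 − 50 → 1104
Giving 208 / 276 / 194 / 1253 / 968 / 1104 / 986.
— Period 2 —
Births: 276 × 0.305 = 84, 194 × 0.115 = 22 → total 106
15–29: 208 × 0.984 = 205
30–44: 276 × 0.97 = 268
45–59: 194 × 0.979 = 190
60–74: 1253 × 0.958 = 1200
75–89: 968 × 0.978 = 947
90+: 1104 × 0.973 + 986 × 0.279 = 1074 + 275 = 1349
Net migration: 75–89 − 50 → 897
Giving 106 / 205 / 268 / 190 / 1200 / 897 / 1349.
— Period 3 —
Births: 205 × 0.305 = 63, 268 × 0.115 = 31 → total 94
15–29: 106 × 0.984 = 104
30–44: 205 × 0.97 = 199
45–59: 268 × 0.979 = 262
60–74: 190 × 0.958 = 182
75–89: 1200 × 0.978 = 1174
90+: 897 × 0.973 + 1349 × 0.279 = 873 + 376 = 1249
Net migration: 75–89 − 50 → 1124
Giving 94 / 104 / 199 / 262 / 182 / 1124 / 1249.
— Period 4 —
Births: 104 × 0.305 = 32, 199 × 0.115 = 23 → total 55
15–29: 94 × 0.984 = 92
30–44: 104 × 0.97 = 101
45–59: 199 × 0.979 = 195
60–74: 262 × 0.958 = 251
75–89: 182 × 0.978 = 178
90+: 1124 × 0.973 + 1249 × 0.279 = 1094 + 348 = 1442
Net migration: 75–89 − 50 → 128
Giving 55 / 92 / 101 / 195 / 251 / 128 / 1442.
Total: 5270 → 2264; change = -3006; percentage change = -57.0%

-57.0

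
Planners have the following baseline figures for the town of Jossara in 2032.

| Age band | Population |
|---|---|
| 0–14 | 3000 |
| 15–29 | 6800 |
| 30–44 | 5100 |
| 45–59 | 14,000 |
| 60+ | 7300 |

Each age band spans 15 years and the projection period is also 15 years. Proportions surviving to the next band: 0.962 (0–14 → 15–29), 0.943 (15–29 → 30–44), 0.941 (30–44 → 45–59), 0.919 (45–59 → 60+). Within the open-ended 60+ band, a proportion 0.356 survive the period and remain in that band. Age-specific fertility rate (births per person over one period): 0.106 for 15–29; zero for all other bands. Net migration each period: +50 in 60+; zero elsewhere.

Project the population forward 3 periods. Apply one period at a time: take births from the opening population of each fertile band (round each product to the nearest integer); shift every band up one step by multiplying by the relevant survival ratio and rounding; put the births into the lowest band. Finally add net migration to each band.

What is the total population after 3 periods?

Numbering the groups 1..5 from youngest to oldest:
Period 1.
Births: 6800 × 0.106 = 721
Group 2: 3000 × 0.962 = 2886
Group 3: 6800 × 0.943 = 6412
Group 4: 5100 × 0.941 = 4799
Group 5: 14000 × 0.919 + 7300 × 0.356 = 12866 + 2599 = 15465
Net migration: Group 5 + 50 → 15515
Population now: 0–14=721, 15–29=2886, 30–44=6412, 45–59=4799, 60+=15515
Period 2.
Births: 2886 × 0.106 = 306
Group 2: 721 × 0.962 = 694
Group 3: 2886 × 0.943 = 2721
Group 4: 6412 × 0.941 = 6034
Group 5: 4799 × 0.919 + 15515 × 0.356 = 4410 + 5523 = 9933
Net migration: Group 5 + 50 → 9983
Population now: 0–14=306, 15–29=694, 30–44=2721, 45–59=6034, 60+=9983
Period 3.
Births: 694 × 0.106 = 74
Group 2: 306 × 0.962 = 294
Group 3: 694 × 0.943 = 654
Group 4: 2721 × 0.941 = 2560
Group 5: 6034 × 0.919 + 9983 × 0.356 = 5545 + 3554 = 9099
Net migration: Group 5 + 50 → 9149
Population now: 0–14=74, 15–29=294, 30–44=654, 45–59=2560, 60+=9149
Total after period 3: 74 + 294 + 654 + 2560 + 9149 = 12731

12731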